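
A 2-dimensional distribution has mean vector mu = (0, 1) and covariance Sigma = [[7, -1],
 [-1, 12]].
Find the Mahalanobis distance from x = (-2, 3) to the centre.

Step 1 — centre the observation: (x - mu) = (-2, 2).

Step 2 — invert Sigma. det(Sigma) = 7·12 - (-1)² = 83.
  Sigma^{-1} = (1/det) · [[d, -b], [-b, a]] = [[0.1446, 0.012],
 [0.012, 0.0843]].

Step 3 — form the quadratic (x - mu)^T · Sigma^{-1} · (x - mu):
  Sigma^{-1} · (x - mu) = (-0.2651, 0.1446).
  (x - mu)^T · [Sigma^{-1} · (x - mu)] = (-2)·(-0.2651) + (2)·(0.1446) = 0.8193.

Step 4 — take square root: d = √(0.8193) ≈ 0.9051.

d(x, mu) = √(0.8193) ≈ 0.9051


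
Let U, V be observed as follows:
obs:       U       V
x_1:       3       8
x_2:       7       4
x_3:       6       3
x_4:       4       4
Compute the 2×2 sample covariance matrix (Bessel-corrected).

Step 1 — column means:
  mean(U) = (3 + 7 + 6 + 4) / 4 = 20/4 = 5
  mean(V) = (8 + 4 + 3 + 4) / 4 = 19/4 = 4.75

Step 2 — sample covariance S[i,j] = (1/(n-1)) · Σ_k (x_{k,i} - mean_i) · (x_{k,j} - mean_j), with n-1 = 3.
  S[U,U] = ((-2)·(-2) + (2)·(2) + (1)·(1) + (-1)·(-1)) / 3 = 10/3 = 3.3333
  S[U,V] = ((-2)·(3.25) + (2)·(-0.75) + (1)·(-1.75) + (-1)·(-0.75)) / 3 = -9/3 = -3
  S[V,V] = ((3.25)·(3.25) + (-0.75)·(-0.75) + (-1.75)·(-1.75) + (-0.75)·(-0.75)) / 3 = 14.75/3 = 4.9167

S is symmetric (S[j,i] = S[i,j]). Assembling:

S = [[3.3333, -3],
 [-3, 4.9167]]


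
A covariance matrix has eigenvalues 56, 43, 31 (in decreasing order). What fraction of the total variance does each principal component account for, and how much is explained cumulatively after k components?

Step 1 — total variance = trace(Sigma) = Σ λ_i = 56 + 43 + 31 = 130.

Step 2 — fraction explained by component i = λ_i / Σ λ:
  PC1: 56/130 = 0.4308
  PC2: 43/130 = 0.3308
  PC3: 31/130 = 0.2385

Step 3 — cumulative fraction after k components = (λ_1 + ... + λ_k) / Σ λ:
  k = 1: 56/130 = 0.4308
  k = 2: (56 + 43)/130 = 99/130 = 0.7615
  k = 3: (56 + 43 + 31)/130 = 130/130 = 1

Summary (fraction, with percent):

explained: PC1 0.4308 (43.08%), PC2 0.3308 (33.08%), PC3 0.2385 (23.85%);  cumulative: 0.4308, 0.7615, 1


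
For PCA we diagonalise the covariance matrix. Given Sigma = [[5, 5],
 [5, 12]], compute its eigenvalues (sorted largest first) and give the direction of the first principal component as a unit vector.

Step 1 — characteristic polynomial of 2×2 Sigma:
  det(Sigma - λI) = λ² - trace · λ + det = 0.
  trace = 5 + 12 = 17, det = 5·12 - (5)² = 35.
Step 2 — discriminant:
  Δ = trace² - 4·det = 289 - 140 = 149.
Step 3 — eigenvalues:
  λ = (trace ± √Δ)/2 = (17 ± 12.2066)/2,
  λ_1 = 14.6033,  λ_2 = 2.3967.

Step 4 — unit eigenvector for λ_1: solve (Sigma - λ_1 I)v = 0. First row:
  (5 - 14.6033)·v_x + (5)·v_y = 0, i.e. (-9.6033)·v_x + (5)·v_y = 0,
  so v ∝ (b, λ_1 - a) = (5, 9.6033) = u.
  ||u|| = √((5)² + (9.6033)²) = √(117.2229) ≈ 10.827,
  v_1 = u/||u|| ≈ (0.4618, 0.887) (||v_1|| = 1).

λ_1 = 14.6033,  λ_2 = 2.3967;  v_1 ≈ (0.4618, 0.887)


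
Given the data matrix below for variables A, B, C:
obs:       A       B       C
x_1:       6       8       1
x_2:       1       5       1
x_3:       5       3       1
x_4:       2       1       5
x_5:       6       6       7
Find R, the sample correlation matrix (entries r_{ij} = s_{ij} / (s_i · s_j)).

Step 1 — column means:
  mean(A) = (6 + 1 + 5 + 2 + 6) / 5 = 20/5 = 4
  mean(B) = (8 + 5 + 3 + 1 + 6) / 5 = 23/5 = 4.6
  mean(C) = (1 + 1 + 1 + 5 + 7) / 5 = 15/5 = 3

Step 2 — sample variances and covariances s[i,j] = (1/(n-1)) · Σ_k (x_{k,i} - mean_i) · (x_{k,j} - mean_j), with n-1 = 4:
  s[A,A] = ((2)·(2) + (-3)·(-3) + (1)·(1) + (-2)·(-2) + (2)·(2)) / 4 = 22/4 = 5.5
  s[A,B] = ((2)·(3.4) + (-3)·(0.4) + (1)·(-1.6) + (-2)·(-3.6) + (2)·(1.4)) / 4 = 14/4 = 3.5
  s[A,C] = ((2)·(-2) + (-3)·(-2) + (1)·(-2) + (-2)·(2) + (2)·(4)) / 4 = 4/4 = 1
  s[B,B] = ((3.4)·(3.4) + (0.4)·(0.4) + (-1.6)·(-1.6) + (-3.6)·(-3.6) + (1.4)·(1.4)) / 4 = 29.2/4 = 7.3
  s[B,C] = ((3.4)·(-2) + (0.4)·(-2) + (-1.6)·(-2) + (-3.6)·(2) + (1.4)·(4)) / 4 = -6/4 = -1.5
  s[C,C] = ((-2)·(-2) + (-2)·(-2) + (-2)·(-2) + (2)·(2) + (4)·(4)) / 4 = 32/4 = 8
  Sample standard deviations s_i = √(s[i,i]):
  s(A) = √(5.5) = 2.3452
  s(B) = √(7.3) = 2.7019
  s(C) = √(8) = 2.8284

Step 3 — r_{ij} = s_{ij} / (s_i · s_j):
  r[A,A] = 1 (diagonal).
  r[A,B] = 3.5 / (2.3452 · 2.7019) = 3.5 / 6.3364 = 0.5524
  r[A,C] = 1 / (2.3452 · 2.8284) = 1 / 6.6332 = 0.1508
  r[B,B] = 1 (diagonal).
  r[B,C] = -1.5 / (2.7019 · 2.8284) = -1.5 / 7.642 = -0.1963
  r[C,C] = 1 (diagonal).

R is symmetric with unit diagonal. Assembling:

R = [[1, 0.5524, 0.1508],
 [0.5524, 1, -0.1963],
 [0.1508, -0.1963, 1]]


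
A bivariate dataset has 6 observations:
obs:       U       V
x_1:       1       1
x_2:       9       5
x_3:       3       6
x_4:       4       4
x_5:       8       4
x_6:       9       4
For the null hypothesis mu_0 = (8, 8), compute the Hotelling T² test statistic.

Step 1 — sample mean vector:
  mean(U) = (1 + 9 + 3 + 4 + 8 + 9) / 6 = 34/6 = 5.6667
  mean(V) = (1 + 5 + 6 + 4 + 4 + 4) / 6 = 24/6 = 4
  x̄ = (5.6667, 4),  deviation x̄ - mu_0 = (5.6667, 4) - (8, 8) = (-2.3333, -4).

Step 2 — sample covariance matrix, S[i,j] = (1/(n-1)) · Σ_k (x_{k,i} - mean_i) · (x_{k,j} - mean_j), divisor n-1 = 5:
  S[U,U] = ((-4.6667)·(-4.6667) + (3.3333)·(3.3333) + (-2.6667)·(-2.6667) + (-1.6667)·(-1.6667) + (2.3333)·(2.3333) + (3.3333)·(3.3333)) / 5 = 59.3333/5 = 11.8667
  S[U,V] = ((-4.6667)·(-3) + (3.3333)·(1) + (-2.6667)·(2) + (-1.6667)·(0) + (2.3333)·(0) + (3.3333)·(0)) / 5 = 12/5 = 2.4
  S[V,V] = ((-3)·(-3) + (1)·(1) + (2)·(2) + (0)·(0) + (0)·(0) + (0)·(0)) / 5 = 14/5 = 2.8
  S = [[11.8667, 2.4],
 [2.4, 2.8]].

Step 3 — invert S. det(S) = 11.8667·2.8 - (2.4)² = 27.4667.
  S^{-1} = (1/det) · [[d, -b], [-b, a]] = [[0.1019, -0.0874],
 [-0.0874, 0.432]].

Step 4 — quadratic form (x̄ - mu_0)^T · S^{-1} · (x̄ - mu_0):
  S^{-1} · (x̄ - mu_0) = (0.1117, -1.5243),
  (x̄ - mu_0)^T · [...] = (-2.3333)·(0.1117) + (-4)·(-1.5243) = 5.8366.

Step 5 — scale by n: T² = 6 · 5.8366 = 35.0194.

T² ≈ 35.0194


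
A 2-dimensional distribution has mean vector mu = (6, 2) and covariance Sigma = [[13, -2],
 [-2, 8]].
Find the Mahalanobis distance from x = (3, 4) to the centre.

Step 1 — centre the observation: (x - mu) = (-3, 2).

Step 2 — invert Sigma. det(Sigma) = 13·8 - (-2)² = 100.
  Sigma^{-1} = (1/det) · [[d, -b], [-b, a]] = [[0.08, 0.02],
 [0.02, 0.13]].

Step 3 — form the quadratic (x - mu)^T · Sigma^{-1} · (x - mu):
  Sigma^{-1} · (x - mu) = (-0.2, 0.2).
  (x - mu)^T · [Sigma^{-1} · (x - mu)] = (-3)·(-0.2) + (2)·(0.2) = 1.

Step 4 — take square root: d = √(1) ≈ 1.

d(x, mu) = √(1) ≈ 1


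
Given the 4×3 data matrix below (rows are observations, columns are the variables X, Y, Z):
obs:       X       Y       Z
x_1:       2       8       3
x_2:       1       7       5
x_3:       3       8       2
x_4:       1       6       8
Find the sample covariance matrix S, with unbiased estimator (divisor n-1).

Step 1 — column means:
  mean(X) = (2 + 1 + 3 + 1) / 4 = 7/4 = 1.75
  mean(Y) = (8 + 7 + 8 + 6) / 4 = 29/4 = 7.25
  mean(Z) = (3 + 5 + 2 + 8) / 4 = 18/4 = 4.5

Step 2 — sample covariance S[i,j] = (1/(n-1)) · Σ_k (x_{k,i} - mean_i) · (x_{k,j} - mean_j), with n-1 = 3.
  S[X,X] = ((0.25)·(0.25) + (-0.75)·(-0.75) + (1.25)·(1.25) + (-0.75)·(-0.75)) / 3 = 2.75/3 = 0.9167
  S[X,Y] = ((0.25)·(0.75) + (-0.75)·(-0.25) + (1.25)·(0.75) + (-0.75)·(-1.25)) / 3 = 2.25/3 = 0.75
  S[X,Z] = ((0.25)·(-1.5) + (-0.75)·(0.5) + (1.25)·(-2.5) + (-0.75)·(3.5)) / 3 = -6.5/3 = -2.1667
  S[Y,Y] = ((0.75)·(0.75) + (-0.25)·(-0.25) + (0.75)·(0.75) + (-1.25)·(-1.25)) / 3 = 2.75/3 = 0.9167
  S[Y,Z] = ((0.75)·(-1.5) + (-0.25)·(0.5) + (0.75)·(-2.5) + (-1.25)·(3.5)) / 3 = -7.5/3 = -2.5
  S[Z,Z] = ((-1.5)·(-1.5) + (0.5)·(0.5) + (-2.5)·(-2.5) + (3.5)·(3.5)) / 3 = 21/3 = 7

S is symmetric (S[j,i] = S[i,j]). Assembling:

S = [[0.9167, 0.75, -2.1667],
 [0.75, 0.9167, -2.5],
 [-2.1667, -2.5, 7]]


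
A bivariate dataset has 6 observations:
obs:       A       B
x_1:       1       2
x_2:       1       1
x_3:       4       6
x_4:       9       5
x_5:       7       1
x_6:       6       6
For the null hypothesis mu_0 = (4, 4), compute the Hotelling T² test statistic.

Step 1 — sample mean vector:
  mean(A) = (1 + 1 + 4 + 9 + 7 + 6) / 6 = 28/6 = 4.6667
  mean(B) = (2 + 1 + 6 + 5 + 1 + 6) / 6 = 21/6 = 3.5
  x̄ = (4.6667, 3.5),  deviation x̄ - mu_0 = (4.6667, 3.5) - (4, 4) = (0.6667, -0.5).

Step 2 — sample covariance matrix, S[i,j] = (1/(n-1)) · Σ_k (x_{k,i} - mean_i) · (x_{k,j} - mean_j), divisor n-1 = 5:
  S[A,A] = ((-3.6667)·(-3.6667) + (-3.6667)·(-3.6667) + (-0.6667)·(-0.6667) + (4.3333)·(4.3333) + (2.3333)·(2.3333) + (1.3333)·(1.3333)) / 5 = 53.3333/5 = 10.6667
  S[A,B] = ((-3.6667)·(-1.5) + (-3.6667)·(-2.5) + (-0.6667)·(2.5) + (4.3333)·(1.5) + (2.3333)·(-2.5) + (1.3333)·(2.5)) / 5 = 17/5 = 3.4
  S[B,B] = ((-1.5)·(-1.5) + (-2.5)·(-2.5) + (2.5)·(2.5) + (1.5)·(1.5) + (-2.5)·(-2.5) + (2.5)·(2.5)) / 5 = 29.5/5 = 5.9
  S = [[10.6667, 3.4],
 [3.4, 5.9]].

Step 3 — invert S. det(S) = 10.6667·5.9 - (3.4)² = 51.3733.
  S^{-1} = (1/det) · [[d, -b], [-b, a]] = [[0.1148, -0.0662],
 [-0.0662, 0.2076]].

Step 4 — quadratic form (x̄ - mu_0)^T · S^{-1} · (x̄ - mu_0):
  S^{-1} · (x̄ - mu_0) = (0.1097, -0.1479),
  (x̄ - mu_0)^T · [...] = (0.6667)·(0.1097) + (-0.5)·(-0.1479) = 0.1471.

Step 5 — scale by n: T² = 6 · 0.1471 = 0.8824.

T² ≈ 0.8824


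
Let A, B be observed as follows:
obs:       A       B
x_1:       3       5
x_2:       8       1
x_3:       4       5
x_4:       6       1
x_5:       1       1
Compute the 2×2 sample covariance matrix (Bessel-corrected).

Step 1 — column means:
  mean(A) = (3 + 8 + 4 + 6 + 1) / 5 = 22/5 = 4.4
  mean(B) = (5 + 1 + 5 + 1 + 1) / 5 = 13/5 = 2.6

Step 2 — sample covariance S[i,j] = (1/(n-1)) · Σ_k (x_{k,i} - mean_i) · (x_{k,j} - mean_j), with n-1 = 4.
  S[A,A] = ((-1.4)·(-1.4) + (3.6)·(3.6) + (-0.4)·(-0.4) + (1.6)·(1.6) + (-3.4)·(-3.4)) / 4 = 29.2/4 = 7.3
  S[A,B] = ((-1.4)·(2.4) + (3.6)·(-1.6) + (-0.4)·(2.4) + (1.6)·(-1.6) + (-3.4)·(-1.6)) / 4 = -7.2/4 = -1.8
  S[B,B] = ((2.4)·(2.4) + (-1.6)·(-1.6) + (2.4)·(2.4) + (-1.6)·(-1.6) + (-1.6)·(-1.6)) / 4 = 19.2/4 = 4.8

S is symmetric (S[j,i] = S[i,j]). Assembling:

S = [[7.3, -1.8],
 [-1.8, 4.8]]


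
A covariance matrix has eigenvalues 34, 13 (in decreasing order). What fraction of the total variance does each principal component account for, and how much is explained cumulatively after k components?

Step 1 — total variance = trace(Sigma) = Σ λ_i = 34 + 13 = 47.

Step 2 — fraction explained by component i = λ_i / Σ λ:
  PC1: 34/47 = 0.7234
  PC2: 13/47 = 0.2766

Step 3 — cumulative fraction after k components = (λ_1 + ... + λ_k) / Σ λ:
  k = 1: 34/47 = 0.7234
  k = 2: (34 + 13)/47 = 47/47 = 1

Summary (fraction, with percent):

explained: PC1 0.7234 (72.34%), PC2 0.2766 (27.66%);  cumulative: 0.7234, 1


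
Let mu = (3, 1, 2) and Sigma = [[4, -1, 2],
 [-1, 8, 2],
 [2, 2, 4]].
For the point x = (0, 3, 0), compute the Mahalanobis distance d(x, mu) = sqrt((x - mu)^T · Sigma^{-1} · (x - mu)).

Step 1 — centre the observation: (x - mu) = (-3, 2, -2).

Step 2 — invert Sigma (cofactor / det for 3×3, or solve directly):
  Sigma^{-1} = [[0.4118, 0.1176, -0.2647],
 [0.1176, 0.1765, -0.1471],
 [-0.2647, -0.1471, 0.4559]].

Step 3 — form the quadratic (x - mu)^T · Sigma^{-1} · (x - mu):
  Sigma^{-1} · (x - mu) = (-0.4706, 0.2941, -0.4118).
  (x - mu)^T · [Sigma^{-1} · (x - mu)] = (-3)·(-0.4706) + (2)·(0.2941) + (-2)·(-0.4118) = 2.8235.

Step 4 — take square root: d = √(2.8235) ≈ 1.6803.

d(x, mu) = √(2.8235) ≈ 1.6803


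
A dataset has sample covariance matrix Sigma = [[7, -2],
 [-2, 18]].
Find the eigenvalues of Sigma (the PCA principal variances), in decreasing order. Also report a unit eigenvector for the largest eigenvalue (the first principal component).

Step 1 — characteristic polynomial of 2×2 Sigma:
  det(Sigma - λI) = λ² - trace · λ + det = 0.
  trace = 7 + 18 = 25, det = 7·18 - (-2)² = 122.
Step 2 — discriminant:
  Δ = trace² - 4·det = 625 - 488 = 137.
Step 3 — eigenvalues:
  λ = (trace ± √Δ)/2 = (25 ± 11.7047)/2,
  λ_1 = 18.3523,  λ_2 = 6.6477.

Step 4 — unit eigenvector for λ_1: solve (Sigma - λ_1 I)v = 0. First row:
  (7 - 18.3523)·v_x + (-2)·v_y = 0, i.e. (-11.3523)·v_x + (-2)·v_y = 0,
  so v ∝ (b, λ_1 - a) = (-2, 11.3523); multiply by -1 so the first entry is positive: u = (2, -11.3523).
  ||u|| = √((2)² + (-11.3523)²) = √(132.8758) ≈ 11.5272,
  v_1 = u/||u|| ≈ (0.1735, -0.9848) (||v_1|| = 1).

λ_1 = 18.3523,  λ_2 = 6.6477;  v_1 ≈ (0.1735, -0.9848)


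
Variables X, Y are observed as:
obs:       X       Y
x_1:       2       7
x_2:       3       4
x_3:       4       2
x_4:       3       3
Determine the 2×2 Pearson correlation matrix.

Step 1 — column means:
  mean(X) = (2 + 3 + 4 + 3) / 4 = 12/4 = 3
  mean(Y) = (7 + 4 + 2 + 3) / 4 = 16/4 = 4

Step 2 — sample variances and covariances s[i,j] = (1/(n-1)) · Σ_k (x_{k,i} - mean_i) · (x_{k,j} - mean_j), with n-1 = 3:
  s[X,X] = ((-1)·(-1) + (0)·(0) + (1)·(1) + (0)·(0)) / 3 = 2/3 = 0.6667
  s[X,Y] = ((-1)·(3) + (0)·(0) + (1)·(-2) + (0)·(-1)) / 3 = -5/3 = -1.6667
  s[Y,Y] = ((3)·(3) + (0)·(0) + (-2)·(-2) + (-1)·(-1)) / 3 = 14/3 = 4.6667
  Sample standard deviations s_i = √(s[i,i]):
  s(X) = √(0.6667) = 0.8165
  s(Y) = √(4.6667) = 2.1602

Step 3 — r_{ij} = s_{ij} / (s_i · s_j):
  r[X,X] = 1 (diagonal).
  r[X,Y] = -1.6667 / (0.8165 · 2.1602) = -1.6667 / 1.7638 = -0.9449
  r[Y,Y] = 1 (diagonal).

R is symmetric with unit diagonal. Assembling:

R = [[1, -0.9449],
 [-0.9449, 1]]


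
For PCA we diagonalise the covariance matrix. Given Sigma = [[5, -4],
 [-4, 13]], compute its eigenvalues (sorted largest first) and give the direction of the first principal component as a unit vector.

Step 1 — characteristic polynomial of 2×2 Sigma:
  det(Sigma - λI) = λ² - trace · λ + det = 0.
  trace = 5 + 13 = 18, det = 5·13 - (-4)² = 49.
Step 2 — discriminant:
  Δ = trace² - 4·det = 324 - 196 = 128.
Step 3 — eigenvalues:
  λ = (trace ± √Δ)/2 = (18 ± 11.3137)/2,
  λ_1 = 14.6569,  λ_2 = 3.3431.

Step 4 — unit eigenvector for λ_1: solve (Sigma - λ_1 I)v = 0. First row:
  (5 - 14.6569)·v_x + (-4)·v_y = 0, i.e. (-9.6569)·v_x + (-4)·v_y = 0,
  so v ∝ (b, λ_1 - a) = (-4, 9.6569); multiply by -1 so the first entry is positive: u = (4, -9.6569).
  ||u|| = √((4)² + (-9.6569)²) = √(109.2548) ≈ 10.4525,
  v_1 = u/||u|| ≈ (0.3827, -0.9239) (||v_1|| = 1).

λ_1 = 14.6569,  λ_2 = 3.3431;  v_1 ≈ (0.3827, -0.9239)


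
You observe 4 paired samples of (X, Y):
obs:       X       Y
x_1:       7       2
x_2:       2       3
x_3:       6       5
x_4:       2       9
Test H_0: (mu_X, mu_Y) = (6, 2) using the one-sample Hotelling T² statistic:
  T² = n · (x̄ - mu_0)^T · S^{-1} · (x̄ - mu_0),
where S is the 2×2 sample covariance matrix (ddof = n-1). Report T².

Step 1 — sample mean vector:
  mean(X) = (7 + 2 + 6 + 2) / 4 = 17/4 = 4.25
  mean(Y) = (2 + 3 + 5 + 9) / 4 = 19/4 = 4.75
  x̄ = (4.25, 4.75),  deviation x̄ - mu_0 = (4.25, 4.75) - (6, 2) = (-1.75, 2.75).

Step 2 — sample covariance matrix, S[i,j] = (1/(n-1)) · Σ_k (x_{k,i} - mean_i) · (x_{k,j} - mean_j), divisor n-1 = 3:
  S[X,X] = ((2.75)·(2.75) + (-2.25)·(-2.25) + (1.75)·(1.75) + (-2.25)·(-2.25)) / 3 = 20.75/3 = 6.9167
  S[X,Y] = ((2.75)·(-2.75) + (-2.25)·(-1.75) + (1.75)·(0.25) + (-2.25)·(4.25)) / 3 = -12.75/3 = -4.25
  S[Y,Y] = ((-2.75)·(-2.75) + (-1.75)·(-1.75) + (0.25)·(0.25) + (4.25)·(4.25)) / 3 = 28.75/3 = 9.5833
  S = [[6.9167, -4.25],
 [-4.25, 9.5833]].

Step 3 — invert S. det(S) = 6.9167·9.5833 - (-4.25)² = 48.2222.
  S^{-1} = (1/det) · [[d, -b], [-b, a]] = [[0.1987, 0.0881],
 [0.0881, 0.1434]].

Step 4 — quadratic form (x̄ - mu_0)^T · S^{-1} · (x̄ - mu_0):
  S^{-1} · (x̄ - mu_0) = (-0.1054, 0.2402),
  (x̄ - mu_0)^T · [...] = (-1.75)·(-0.1054) + (2.75)·(0.2402) = 0.845.

Step 5 — scale by n: T² = 4 · 0.845 = 3.3802.

T² ≈ 3.3802


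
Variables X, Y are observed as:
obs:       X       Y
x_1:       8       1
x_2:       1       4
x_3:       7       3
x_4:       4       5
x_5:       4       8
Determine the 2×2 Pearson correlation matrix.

Step 1 — column means:
  mean(X) = (8 + 1 + 7 + 4 + 4) / 5 = 24/5 = 4.8
  mean(Y) = (1 + 4 + 3 + 5 + 8) / 5 = 21/5 = 4.2

Step 2 — sample variances and covariances s[i,j] = (1/(n-1)) · Σ_k (x_{k,i} - mean_i) · (x_{k,j} - mean_j), with n-1 = 4:
  s[X,X] = ((3.2)·(3.2) + (-3.8)·(-3.8) + (2.2)·(2.2) + (-0.8)·(-0.8) + (-0.8)·(-0.8)) / 4 = 30.8/4 = 7.7
  s[X,Y] = ((3.2)·(-3.2) + (-3.8)·(-0.2) + (2.2)·(-1.2) + (-0.8)·(0.8) + (-0.8)·(3.8)) / 4 = -15.8/4 = -3.95
  s[Y,Y] = ((-3.2)·(-3.2) + (-0.2)·(-0.2) + (-1.2)·(-1.2) + (0.8)·(0.8) + (3.8)·(3.8)) / 4 = 26.8/4 = 6.7
  Sample standard deviations s_i = √(s[i,i]):
  s(X) = √(7.7) = 2.7749
  s(Y) = √(6.7) = 2.5884

Step 3 — r_{ij} = s_{ij} / (s_i · s_j):
  r[X,X] = 1 (diagonal).
  r[X,Y] = -3.95 / (2.7749 · 2.5884) = -3.95 / 7.1826 = -0.5499
  r[Y,Y] = 1 (diagonal).

R is symmetric with unit diagonal. Assembling:

R = [[1, -0.5499],
 [-0.5499, 1]]


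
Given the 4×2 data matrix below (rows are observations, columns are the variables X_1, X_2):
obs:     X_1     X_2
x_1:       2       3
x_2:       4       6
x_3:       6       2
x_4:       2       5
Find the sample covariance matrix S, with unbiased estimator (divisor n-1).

Step 1 — column means:
  mean(X_1) = (2 + 4 + 6 + 2) / 4 = 14/4 = 3.5
  mean(X_2) = (3 + 6 + 2 + 5) / 4 = 16/4 = 4

Step 2 — sample covariance S[i,j] = (1/(n-1)) · Σ_k (x_{k,i} - mean_i) · (x_{k,j} - mean_j), with n-1 = 3.
  S[X_1,X_1] = ((-1.5)·(-1.5) + (0.5)·(0.5) + (2.5)·(2.5) + (-1.5)·(-1.5)) / 3 = 11/3 = 3.6667
  S[X_1,X_2] = ((-1.5)·(-1) + (0.5)·(2) + (2.5)·(-2) + (-1.5)·(1)) / 3 = -4/3 = -1.3333
  S[X_2,X_2] = ((-1)·(-1) + (2)·(2) + (-2)·(-2) + (1)·(1)) / 3 = 10/3 = 3.3333

S is symmetric (S[j,i] = S[i,j]). Assembling:

S = [[3.6667, -1.3333],
 [-1.3333, 3.3333]]


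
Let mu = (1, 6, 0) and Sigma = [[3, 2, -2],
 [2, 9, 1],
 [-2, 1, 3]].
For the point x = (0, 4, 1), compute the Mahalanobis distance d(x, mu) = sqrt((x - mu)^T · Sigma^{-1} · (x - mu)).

Step 1 — centre the observation: (x - mu) = (-1, -2, 1).

Step 2 — invert Sigma (cofactor / det for 3×3, or solve directly):
  Sigma^{-1} = [[1.1818, -0.3636, 0.9091],
 [-0.3636, 0.2273, -0.3182],
 [0.9091, -0.3182, 1.0455]].

Step 3 — form the quadratic (x - mu)^T · Sigma^{-1} · (x - mu):
  Sigma^{-1} · (x - mu) = (0.4545, -0.4091, 0.7727).
  (x - mu)^T · [Sigma^{-1} · (x - mu)] = (-1)·(0.4545) + (-2)·(-0.4091) + (1)·(0.7727) = 1.1364.

Step 4 — take square root: d = √(1.1364) ≈ 1.066.

d(x, mu) = √(1.1364) ≈ 1.066


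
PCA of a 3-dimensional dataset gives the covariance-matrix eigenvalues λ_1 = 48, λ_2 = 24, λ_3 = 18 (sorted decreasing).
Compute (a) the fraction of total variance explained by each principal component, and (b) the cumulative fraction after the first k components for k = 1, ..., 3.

Step 1 — total variance = trace(Sigma) = Σ λ_i = 48 + 24 + 18 = 90.

Step 2 — fraction explained by component i = λ_i / Σ λ:
  PC1: 48/90 = 0.5333
  PC2: 24/90 = 0.2667
  PC3: 18/90 = 0.2

Step 3 — cumulative fraction after k components = (λ_1 + ... + λ_k) / Σ λ:
  k = 1: 48/90 = 0.5333
  k = 2: (48 + 24)/90 = 72/90 = 0.8
  k = 3: (48 + 24 + 18)/90 = 90/90 = 1

Summary (fraction, with percent):

explained: PC1 0.5333 (53.33%), PC2 0.2667 (26.67%), PC3 0.2 (20%);  cumulative: 0.5333, 0.8, 1


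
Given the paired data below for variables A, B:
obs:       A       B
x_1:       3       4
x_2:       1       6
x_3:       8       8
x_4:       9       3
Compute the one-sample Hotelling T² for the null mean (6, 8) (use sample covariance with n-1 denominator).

Step 1 — sample mean vector:
  mean(A) = (3 + 1 + 8 + 9) / 4 = 21/4 = 5.25
  mean(B) = (4 + 6 + 8 + 3) / 4 = 21/4 = 5.25
  x̄ = (5.25, 5.25),  deviation x̄ - mu_0 = (5.25, 5.25) - (6, 8) = (-0.75, -2.75).

Step 2 — sample covariance matrix, S[i,j] = (1/(n-1)) · Σ_k (x_{k,i} - mean_i) · (x_{k,j} - mean_j), divisor n-1 = 3:
  S[A,A] = ((-2.25)·(-2.25) + (-4.25)·(-4.25) + (2.75)·(2.75) + (3.75)·(3.75)) / 3 = 44.75/3 = 14.9167
  S[A,B] = ((-2.25)·(-1.25) + (-4.25)·(0.75) + (2.75)·(2.75) + (3.75)·(-2.25)) / 3 = -1.25/3 = -0.4167
  S[B,B] = ((-1.25)·(-1.25) + (0.75)·(0.75) + (2.75)·(2.75) + (-2.25)·(-2.25)) / 3 = 14.75/3 = 4.9167
  S = [[14.9167, -0.4167],
 [-0.4167, 4.9167]].

Step 3 — invert S. det(S) = 14.9167·4.9167 - (-0.4167)² = 73.1667.
  S^{-1} = (1/det) · [[d, -b], [-b, a]] = [[0.0672, 0.0057],
 [0.0057, 0.2039]].

Step 4 — quadratic form (x̄ - mu_0)^T · S^{-1} · (x̄ - mu_0):
  S^{-1} · (x̄ - mu_0) = (-0.0661, -0.5649),
  (x̄ - mu_0)^T · [...] = (-0.75)·(-0.0661) + (-2.75)·(-0.5649) = 1.6031.

Step 5 — scale by n: T² = 4 · 1.6031 = 6.4123.

T² ≈ 6.4123


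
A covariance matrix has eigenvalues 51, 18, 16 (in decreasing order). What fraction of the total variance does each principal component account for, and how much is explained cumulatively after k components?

Step 1 — total variance = trace(Sigma) = Σ λ_i = 51 + 18 + 16 = 85.

Step 2 — fraction explained by component i = λ_i / Σ λ:
  PC1: 51/85 = 0.6
  PC2: 18/85 = 0.2118
  PC3: 16/85 = 0.1882

Step 3 — cumulative fraction after k components = (λ_1 + ... + λ_k) / Σ λ:
  k = 1: 51/85 = 0.6
  k = 2: (51 + 18)/85 = 69/85 = 0.8118
  k = 3: (51 + 18 + 16)/85 = 85/85 = 1

Summary (fraction, with percent):

explained: PC1 0.6 (60%), PC2 0.2118 (21.18%), PC3 0.1882 (18.82%);  cumulative: 0.6, 0.8118, 1


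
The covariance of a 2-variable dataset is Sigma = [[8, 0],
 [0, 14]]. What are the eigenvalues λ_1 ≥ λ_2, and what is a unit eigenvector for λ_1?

Step 1 — characteristic polynomial of 2×2 Sigma:
  det(Sigma - λI) = λ² - trace · λ + det = 0.
  trace = 8 + 14 = 22, det = 8·14 - (0)² = 112.
Step 2 — discriminant:
  Δ = trace² - 4·det = 484 - 448 = 36.
Step 3 — eigenvalues:
  λ = (trace ± √Δ)/2 = (22 ± 6)/2,
  λ_1 = 14,  λ_2 = 8.

Step 4 — unit eigenvector for λ_1: Sigma is diagonal, so its eigenvectors are the coordinate axes. λ_1 = 14 is the diagonal entry on the second coordinate axis, hence
  v_1 = (0, 1) (||v_1|| = 1).

λ_1 = 14,  λ_2 = 8;  v_1 ≈ (0, 1)


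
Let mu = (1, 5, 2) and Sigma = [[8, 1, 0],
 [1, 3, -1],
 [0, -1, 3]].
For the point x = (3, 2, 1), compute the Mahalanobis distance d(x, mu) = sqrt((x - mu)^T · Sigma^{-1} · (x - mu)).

Step 1 — centre the observation: (x - mu) = (2, -3, -1).

Step 2 — invert Sigma (cofactor / det for 3×3, or solve directly):
  Sigma^{-1} = [[0.1311, -0.0492, -0.0164],
 [-0.0492, 0.3934, 0.1311],
 [-0.0164, 0.1311, 0.377]].

Step 3 — form the quadratic (x - mu)^T · Sigma^{-1} · (x - mu):
  Sigma^{-1} · (x - mu) = (0.4262, -1.4098, -0.8033).
  (x - mu)^T · [Sigma^{-1} · (x - mu)] = (2)·(0.4262) + (-3)·(-1.4098) + (-1)·(-0.8033) = 5.8852.

Step 4 — take square root: d = √(5.8852) ≈ 2.426.

d(x, mu) = √(5.8852) ≈ 2.426


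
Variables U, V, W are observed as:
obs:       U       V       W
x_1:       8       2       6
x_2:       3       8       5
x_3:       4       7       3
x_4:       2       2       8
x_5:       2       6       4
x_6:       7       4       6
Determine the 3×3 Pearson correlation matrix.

Step 1 — column means:
  mean(U) = (8 + 3 + 4 + 2 + 2 + 7) / 6 = 26/6 = 4.3333
  mean(V) = (2 + 8 + 7 + 2 + 6 + 4) / 6 = 29/6 = 4.8333
  mean(W) = (6 + 5 + 3 + 8 + 4 + 6) / 6 = 32/6 = 5.3333

Step 2 — sample variances and covariances s[i,j] = (1/(n-1)) · Σ_k (x_{k,i} - mean_i) · (x_{k,j} - mean_j), with n-1 = 5:
  s[U,U] = ((3.6667)·(3.6667) + (-1.3333)·(-1.3333) + (-0.3333)·(-0.3333) + (-2.3333)·(-2.3333) + (-2.3333)·(-2.3333) + (2.6667)·(2.6667)) / 5 = 33.3333/5 = 6.6667
  s[U,V] = ((3.6667)·(-2.8333) + (-1.3333)·(3.1667) + (-0.3333)·(2.1667) + (-2.3333)·(-2.8333) + (-2.3333)·(1.1667) + (2.6667)·(-0.8333)) / 5 = -13.6667/5 = -2.7333
  s[U,W] = ((3.6667)·(0.6667) + (-1.3333)·(-0.3333) + (-0.3333)·(-2.3333) + (-2.3333)·(2.6667) + (-2.3333)·(-1.3333) + (2.6667)·(0.6667)) / 5 = 2.3333/5 = 0.4667
  s[V,V] = ((-2.8333)·(-2.8333) + (3.1667)·(3.1667) + (2.1667)·(2.1667) + (-2.8333)·(-2.8333) + (1.1667)·(1.1667) + (-0.8333)·(-0.8333)) / 5 = 32.8333/5 = 6.5667
  s[V,W] = ((-2.8333)·(0.6667) + (3.1667)·(-0.3333) + (2.1667)·(-2.3333) + (-2.8333)·(2.6667) + (1.1667)·(-1.3333) + (-0.8333)·(0.6667)) / 5 = -17.6667/5 = -3.5333
  s[W,W] = ((0.6667)·(0.6667) + (-0.3333)·(-0.3333) + (-2.3333)·(-2.3333) + (2.6667)·(2.6667) + (-1.3333)·(-1.3333) + (0.6667)·(0.6667)) / 5 = 15.3333/5 = 3.0667
  Sample standard deviations s_i = √(s[i,i]):
  s(U) = √(6.6667) = 2.582
  s(V) = √(6.5667) = 2.5626
  s(W) = √(3.0667) = 1.7512

Step 3 — r_{ij} = s_{ij} / (s_i · s_j):
  r[U,U] = 1 (diagonal).
  r[U,V] = -2.7333 / (2.582 · 2.5626) = -2.7333 / 6.6165 = -0.4131
  r[U,W] = 0.4667 / (2.582 · 1.7512) = 0.4667 / 4.5216 = 0.1032
  r[V,V] = 1 (diagonal).
  r[V,W] = -3.5333 / (2.5626 · 1.7512) = -3.5333 / 4.4875 = -0.7874
  r[W,W] = 1 (diagonal).

R is symmetric with unit diagonal. Assembling:

R = [[1, -0.4131, 0.1032],
 [-0.4131, 1, -0.7874],
 [0.1032, -0.7874, 1]]


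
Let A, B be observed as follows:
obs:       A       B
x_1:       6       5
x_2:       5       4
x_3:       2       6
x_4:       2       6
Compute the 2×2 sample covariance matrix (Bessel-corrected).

Step 1 — column means:
  mean(A) = (6 + 5 + 2 + 2) / 4 = 15/4 = 3.75
  mean(B) = (5 + 4 + 6 + 6) / 4 = 21/4 = 5.25

Step 2 — sample covariance S[i,j] = (1/(n-1)) · Σ_k (x_{k,i} - mean_i) · (x_{k,j} - mean_j), with n-1 = 3.
  S[A,A] = ((2.25)·(2.25) + (1.25)·(1.25) + (-1.75)·(-1.75) + (-1.75)·(-1.75)) / 3 = 12.75/3 = 4.25
  S[A,B] = ((2.25)·(-0.25) + (1.25)·(-1.25) + (-1.75)·(0.75) + (-1.75)·(0.75)) / 3 = -4.75/3 = -1.5833
  S[B,B] = ((-0.25)·(-0.25) + (-1.25)·(-1.25) + (0.75)·(0.75) + (0.75)·(0.75)) / 3 = 2.75/3 = 0.9167

S is symmetric (S[j,i] = S[i,j]). Assembling:

S = [[4.25, -1.5833],
 [-1.5833, 0.9167]]


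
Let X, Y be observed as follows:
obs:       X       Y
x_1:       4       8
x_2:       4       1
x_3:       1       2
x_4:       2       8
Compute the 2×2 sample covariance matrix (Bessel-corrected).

Step 1 — column means:
  mean(X) = (4 + 4 + 1 + 2) / 4 = 11/4 = 2.75
  mean(Y) = (8 + 1 + 2 + 8) / 4 = 19/4 = 4.75

Step 2 — sample covariance S[i,j] = (1/(n-1)) · Σ_k (x_{k,i} - mean_i) · (x_{k,j} - mean_j), with n-1 = 3.
  S[X,X] = ((1.25)·(1.25) + (1.25)·(1.25) + (-1.75)·(-1.75) + (-0.75)·(-0.75)) / 3 = 6.75/3 = 2.25
  S[X,Y] = ((1.25)·(3.25) + (1.25)·(-3.75) + (-1.75)·(-2.75) + (-0.75)·(3.25)) / 3 = 1.75/3 = 0.5833
  S[Y,Y] = ((3.25)·(3.25) + (-3.75)·(-3.75) + (-2.75)·(-2.75) + (3.25)·(3.25)) / 3 = 42.75/3 = 14.25

S is symmetric (S[j,i] = S[i,j]). Assembling:

S = [[2.25, 0.5833],
 [0.5833, 14.25]]


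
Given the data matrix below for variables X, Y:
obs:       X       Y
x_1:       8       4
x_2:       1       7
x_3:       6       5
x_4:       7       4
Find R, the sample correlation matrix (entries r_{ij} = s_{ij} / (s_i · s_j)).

Step 1 — column means:
  mean(X) = (8 + 1 + 6 + 7) / 4 = 22/4 = 5.5
  mean(Y) = (4 + 7 + 5 + 4) / 4 = 20/4 = 5

Step 2 — sample variances and covariances s[i,j] = (1/(n-1)) · Σ_k (x_{k,i} - mean_i) · (x_{k,j} - mean_j), with n-1 = 3:
  s[X,X] = ((2.5)·(2.5) + (-4.5)·(-4.5) + (0.5)·(0.5) + (1.5)·(1.5)) / 3 = 29/3 = 9.6667
  s[X,Y] = ((2.5)·(-1) + (-4.5)·(2) + (0.5)·(0) + (1.5)·(-1)) / 3 = -13/3 = -4.3333
  s[Y,Y] = ((-1)·(-1) + (2)·(2) + (0)·(0) + (-1)·(-1)) / 3 = 6/3 = 2
  Sample standard deviations s_i = √(s[i,i]):
  s(X) = √(9.6667) = 3.1091
  s(Y) = √(2) = 1.4142

Step 3 — r_{ij} = s_{ij} / (s_i · s_j):
  r[X,X] = 1 (diagonal).
  r[X,Y] = -4.3333 / (3.1091 · 1.4142) = -4.3333 / 4.397 = -0.9855
  r[Y,Y] = 1 (diagonal).

R is symmetric with unit diagonal. Assembling:

R = [[1, -0.9855],
 [-0.9855, 1]]


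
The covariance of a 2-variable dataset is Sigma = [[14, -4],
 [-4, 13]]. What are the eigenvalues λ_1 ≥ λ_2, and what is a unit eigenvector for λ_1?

Step 1 — characteristic polynomial of 2×2 Sigma:
  det(Sigma - λI) = λ² - trace · λ + det = 0.
  trace = 14 + 13 = 27, det = 14·13 - (-4)² = 166.
Step 2 — discriminant:
  Δ = trace² - 4·det = 729 - 664 = 65.
Step 3 — eigenvalues:
  λ = (trace ± √Δ)/2 = (27 ± 8.0623)/2,
  λ_1 = 17.5311,  λ_2 = 9.4689.

Step 4 — unit eigenvector for λ_1: solve (Sigma - λ_1 I)v = 0. First row:
  (14 - 17.5311)·v_x + (-4)·v_y = 0, i.e. (-3.5311)·v_x + (-4)·v_y = 0,
  so v ∝ (b, λ_1 - a) = (-4, 3.5311); multiply by -1 so the first entry is positive: u = (4, -3.5311).
  ||u|| = √((4)² + (-3.5311)²) = √(28.4689) ≈ 5.3356,
  v_1 = u/||u|| ≈ (0.7497, -0.6618) (||v_1|| = 1).

λ_1 = 17.5311,  λ_2 = 9.4689;  v_1 ≈ (0.7497, -0.6618)


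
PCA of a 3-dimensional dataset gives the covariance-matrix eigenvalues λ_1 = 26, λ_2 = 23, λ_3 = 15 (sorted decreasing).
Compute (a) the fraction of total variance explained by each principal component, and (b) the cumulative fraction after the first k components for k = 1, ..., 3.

Step 1 — total variance = trace(Sigma) = Σ λ_i = 26 + 23 + 15 = 64.

Step 2 — fraction explained by component i = λ_i / Σ λ:
  PC1: 26/64 = 0.4062
  PC2: 23/64 = 0.3594
  PC3: 15/64 = 0.2344

Step 3 — cumulative fraction after k components = (λ_1 + ... + λ_k) / Σ λ:
  k = 1: 26/64 = 0.4062
  k = 2: (26 + 23)/64 = 49/64 = 0.7656
  k = 3: (26 + 23 + 15)/64 = 64/64 = 1

Summary (fraction, with percent):

explained: PC1 0.4062 (40.62%), PC2 0.3594 (35.94%), PC3 0.2344 (23.44%);  cumulative: 0.4062, 0.7656, 1


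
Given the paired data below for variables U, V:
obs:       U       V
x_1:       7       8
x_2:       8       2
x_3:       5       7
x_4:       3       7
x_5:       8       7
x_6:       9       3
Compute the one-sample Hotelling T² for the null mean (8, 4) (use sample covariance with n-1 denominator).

Step 1 — sample mean vector:
  mean(U) = (7 + 8 + 5 + 3 + 8 + 9) / 6 = 40/6 = 6.6667
  mean(V) = (8 + 2 + 7 + 7 + 7 + 3) / 6 = 34/6 = 5.6667
  x̄ = (6.6667, 5.6667),  deviation x̄ - mu_0 = (6.6667, 5.6667) - (8, 4) = (-1.3333, 1.6667).

Step 2 — sample covariance matrix, S[i,j] = (1/(n-1)) · Σ_k (x_{k,i} - mean_i) · (x_{k,j} - mean_j), divisor n-1 = 5:
  S[U,U] = ((0.3333)·(0.3333) + (1.3333)·(1.3333) + (-1.6667)·(-1.6667) + (-3.6667)·(-3.6667) + (1.3333)·(1.3333) + (2.3333)·(2.3333)) / 5 = 25.3333/5 = 5.0667
  S[U,V] = ((0.3333)·(2.3333) + (1.3333)·(-3.6667) + (-1.6667)·(1.3333) + (-3.6667)·(1.3333) + (1.3333)·(1.3333) + (2.3333)·(-2.6667)) / 5 = -15.6667/5 = -3.1333
  S[V,V] = ((2.3333)·(2.3333) + (-3.6667)·(-3.6667) + (1.3333)·(1.3333) + (1.3333)·(1.3333) + (1.3333)·(1.3333) + (-2.6667)·(-2.6667)) / 5 = 31.3333/5 = 6.2667
  S = [[5.0667, -3.1333],
 [-3.1333, 6.2667]].

Step 3 — invert S. det(S) = 5.0667·6.2667 - (-3.1333)² = 21.9333.
  S^{-1} = (1/det) · [[d, -b], [-b, a]] = [[0.2857, 0.1429],
 [0.1429, 0.231]].

Step 4 — quadratic form (x̄ - mu_0)^T · S^{-1} · (x̄ - mu_0):
  S^{-1} · (x̄ - mu_0) = (-0.1429, 0.1945),
  (x̄ - mu_0)^T · [...] = (-1.3333)·(-0.1429) + (1.6667)·(0.1945) = 0.5147.

Step 5 — scale by n: T² = 6 · 0.5147 = 3.0881.

T² ≈ 3.0881


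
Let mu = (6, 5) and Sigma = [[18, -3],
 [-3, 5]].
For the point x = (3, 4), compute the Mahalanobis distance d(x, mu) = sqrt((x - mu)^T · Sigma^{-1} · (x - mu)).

Step 1 — centre the observation: (x - mu) = (-3, -1).

Step 2 — invert Sigma. det(Sigma) = 18·5 - (-3)² = 81.
  Sigma^{-1} = (1/det) · [[d, -b], [-b, a]] = [[0.0617, 0.037],
 [0.037, 0.2222]].

Step 3 — form the quadratic (x - mu)^T · Sigma^{-1} · (x - mu):
  Sigma^{-1} · (x - mu) = (-0.2222, -0.3333).
  (x - mu)^T · [Sigma^{-1} · (x - mu)] = (-3)·(-0.2222) + (-1)·(-0.3333) = 1.

Step 4 — take square root: d = √(1) ≈ 1.

d(x, mu) = √(1) ≈ 1


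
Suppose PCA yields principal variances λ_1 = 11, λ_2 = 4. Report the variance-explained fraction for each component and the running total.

Step 1 — total variance = trace(Sigma) = Σ λ_i = 11 + 4 = 15.

Step 2 — fraction explained by component i = λ_i / Σ λ:
  PC1: 11/15 = 0.7333
  PC2: 4/15 = 0.2667

Step 3 — cumulative fraction after k components = (λ_1 + ... + λ_k) / Σ λ:
  k = 1: 11/15 = 0.7333
  k = 2: (11 + 4)/15 = 15/15 = 1

Summary (fraction, with percent):

explained: PC1 0.7333 (73.33%), PC2 0.2667 (26.67%);  cumulative: 0.7333, 1


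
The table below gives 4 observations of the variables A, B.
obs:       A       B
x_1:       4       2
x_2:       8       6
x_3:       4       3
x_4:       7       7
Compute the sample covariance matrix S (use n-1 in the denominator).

Step 1 — column means:
  mean(A) = (4 + 8 + 4 + 7) / 4 = 23/4 = 5.75
  mean(B) = (2 + 6 + 3 + 7) / 4 = 18/4 = 4.5

Step 2 — sample covariance S[i,j] = (1/(n-1)) · Σ_k (x_{k,i} - mean_i) · (x_{k,j} - mean_j), with n-1 = 3.
  S[A,A] = ((-1.75)·(-1.75) + (2.25)·(2.25) + (-1.75)·(-1.75) + (1.25)·(1.25)) / 3 = 12.75/3 = 4.25
  S[A,B] = ((-1.75)·(-2.5) + (2.25)·(1.5) + (-1.75)·(-1.5) + (1.25)·(2.5)) / 3 = 13.5/3 = 4.5
  S[B,B] = ((-2.5)·(-2.5) + (1.5)·(1.5) + (-1.5)·(-1.5) + (2.5)·(2.5)) / 3 = 17/3 = 5.6667

S is symmetric (S[j,i] = S[i,j]). Assembling:

S = [[4.25, 4.5],
 [4.5, 5.6667]]


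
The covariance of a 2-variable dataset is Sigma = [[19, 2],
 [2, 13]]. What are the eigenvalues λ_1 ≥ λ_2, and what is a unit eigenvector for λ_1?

Step 1 — characteristic polynomial of 2×2 Sigma:
  det(Sigma - λI) = λ² - trace · λ + det = 0.
  trace = 19 + 13 = 32, det = 19·13 - (2)² = 243.
Step 2 — discriminant:
  Δ = trace² - 4·det = 1024 - 972 = 52.
Step 3 — eigenvalues:
  λ = (trace ± √Δ)/2 = (32 ± 7.2111)/2,
  λ_1 = 19.6056,  λ_2 = 12.3944.

Step 4 — unit eigenvector for λ_1: solve (Sigma - λ_1 I)v = 0. First row:
  (19 - 19.6056)·v_x + (2)·v_y = 0, i.e. (-0.6056)·v_x + (2)·v_y = 0,
  so v ∝ (b, λ_1 - a) = (2, 0.6056) = u.
  ||u|| = √((2)² + (0.6056)²) = √(4.3667) ≈ 2.0897,
  v_1 = u/||u|| ≈ (0.9571, 0.2898) (||v_1|| = 1).

λ_1 = 19.6056,  λ_2 = 12.3944;  v_1 ≈ (0.9571, 0.2898)


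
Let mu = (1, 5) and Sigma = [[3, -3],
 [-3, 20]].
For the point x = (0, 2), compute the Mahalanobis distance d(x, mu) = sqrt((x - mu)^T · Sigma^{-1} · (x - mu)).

Step 1 — centre the observation: (x - mu) = (-1, -3).

Step 2 — invert Sigma. det(Sigma) = 3·20 - (-3)² = 51.
  Sigma^{-1} = (1/det) · [[d, -b], [-b, a]] = [[0.3922, 0.0588],
 [0.0588, 0.0588]].

Step 3 — form the quadratic (x - mu)^T · Sigma^{-1} · (x - mu):
  Sigma^{-1} · (x - mu) = (-0.5686, -0.2353).
  (x - mu)^T · [Sigma^{-1} · (x - mu)] = (-1)·(-0.5686) + (-3)·(-0.2353) = 1.2745.

Step 4 — take square root: d = √(1.2745) ≈ 1.1289.

d(x, mu) = √(1.2745) ≈ 1.1289


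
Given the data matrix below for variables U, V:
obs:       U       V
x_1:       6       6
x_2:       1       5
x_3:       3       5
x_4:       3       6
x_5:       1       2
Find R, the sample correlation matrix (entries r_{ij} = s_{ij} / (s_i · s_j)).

Step 1 — column means:
  mean(U) = (6 + 1 + 3 + 3 + 1) / 5 = 14/5 = 2.8
  mean(V) = (6 + 5 + 5 + 6 + 2) / 5 = 24/5 = 4.8

Step 2 — sample variances and covariances s[i,j] = (1/(n-1)) · Σ_k (x_{k,i} - mean_i) · (x_{k,j} - mean_j), with n-1 = 4:
  s[U,U] = ((3.2)·(3.2) + (-1.8)·(-1.8) + (0.2)·(0.2) + (0.2)·(0.2) + (-1.8)·(-1.8)) / 4 = 16.8/4 = 4.2
  s[U,V] = ((3.2)·(1.2) + (-1.8)·(0.2) + (0.2)·(0.2) + (0.2)·(1.2) + (-1.8)·(-2.8)) / 4 = 8.8/4 = 2.2
  s[V,V] = ((1.2)·(1.2) + (0.2)·(0.2) + (0.2)·(0.2) + (1.2)·(1.2) + (-2.8)·(-2.8)) / 4 = 10.8/4 = 2.7
  Sample standard deviations s_i = √(s[i,i]):
  s(U) = √(4.2) = 2.0494
  s(V) = √(2.7) = 1.6432

Step 3 — r_{ij} = s_{ij} / (s_i · s_j):
  r[U,U] = 1 (diagonal).
  r[U,V] = 2.2 / (2.0494 · 1.6432) = 2.2 / 3.3675 = 0.6533
  r[V,V] = 1 (diagonal).

R is symmetric with unit diagonal. Assembling:

R = [[1, 0.6533],
 [0.6533, 1]]


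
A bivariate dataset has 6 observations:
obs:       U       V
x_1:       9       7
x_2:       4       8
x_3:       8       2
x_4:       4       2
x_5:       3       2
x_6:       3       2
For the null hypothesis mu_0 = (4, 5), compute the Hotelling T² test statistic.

Step 1 — sample mean vector:
  mean(U) = (9 + 4 + 8 + 4 + 3 + 3) / 6 = 31/6 = 5.1667
  mean(V) = (7 + 8 + 2 + 2 + 2 + 2) / 6 = 23/6 = 3.8333
  x̄ = (5.1667, 3.8333),  deviation x̄ - mu_0 = (5.1667, 3.8333) - (4, 5) = (1.1667, -1.1667).

Step 2 — sample covariance matrix, S[i,j] = (1/(n-1)) · Σ_k (x_{k,i} - mean_i) · (x_{k,j} - mean_j), divisor n-1 = 5:
  S[U,U] = ((3.8333)·(3.8333) + (-1.1667)·(-1.1667) + (2.8333)·(2.8333) + (-1.1667)·(-1.1667) + (-2.1667)·(-2.1667) + (-2.1667)·(-2.1667)) / 5 = 34.8333/5 = 6.9667
  S[U,V] = ((3.8333)·(3.1667) + (-1.1667)·(4.1667) + (2.8333)·(-1.8333) + (-1.1667)·(-1.8333) + (-2.1667)·(-1.8333) + (-2.1667)·(-1.8333)) / 5 = 12.1667/5 = 2.4333
  S[V,V] = ((3.1667)·(3.1667) + (4.1667)·(4.1667) + (-1.8333)·(-1.8333) + (-1.8333)·(-1.8333) + (-1.8333)·(-1.8333) + (-1.8333)·(-1.8333)) / 5 = 40.8333/5 = 8.1667
  S = [[6.9667, 2.4333],
 [2.4333, 8.1667]].

Step 3 — invert S. det(S) = 6.9667·8.1667 - (2.4333)² = 50.9733.
  S^{-1} = (1/det) · [[d, -b], [-b, a]] = [[0.1602, -0.0477],
 [-0.0477, 0.1367]].

Step 4 — quadratic form (x̄ - mu_0)^T · S^{-1} · (x̄ - mu_0):
  S^{-1} · (x̄ - mu_0) = (0.2426, -0.2151),
  (x̄ - mu_0)^T · [...] = (1.1667)·(0.2426) + (-1.1667)·(-0.2151) = 0.534.

Step 5 — scale by n: T² = 6 · 0.534 = 3.2043.

T² ≈ 3.2043


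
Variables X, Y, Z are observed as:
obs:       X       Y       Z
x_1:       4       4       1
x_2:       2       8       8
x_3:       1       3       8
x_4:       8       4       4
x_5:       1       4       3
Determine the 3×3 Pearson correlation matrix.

Step 1 — column means:
  mean(X) = (4 + 2 + 1 + 8 + 1) / 5 = 16/5 = 3.2
  mean(Y) = (4 + 8 + 3 + 4 + 4) / 5 = 23/5 = 4.6
  mean(Z) = (1 + 8 + 8 + 4 + 3) / 5 = 24/5 = 4.8

Step 2 — sample variances and covariances s[i,j] = (1/(n-1)) · Σ_k (x_{k,i} - mean_i) · (x_{k,j} - mean_j), with n-1 = 4:
  s[X,X] = ((0.8)·(0.8) + (-1.2)·(-1.2) + (-2.2)·(-2.2) + (4.8)·(4.8) + (-2.2)·(-2.2)) / 4 = 34.8/4 = 8.7
  s[X,Y] = ((0.8)·(-0.6) + (-1.2)·(3.4) + (-2.2)·(-1.6) + (4.8)·(-0.6) + (-2.2)·(-0.6)) / 4 = -2.6/4 = -0.65
  s[X,Z] = ((0.8)·(-3.8) + (-1.2)·(3.2) + (-2.2)·(3.2) + (4.8)·(-0.8) + (-2.2)·(-1.8)) / 4 = -13.8/4 = -3.45
  s[Y,Y] = ((-0.6)·(-0.6) + (3.4)·(3.4) + (-1.6)·(-1.6) + (-0.6)·(-0.6) + (-0.6)·(-0.6)) / 4 = 15.2/4 = 3.8
  s[Y,Z] = ((-0.6)·(-3.8) + (3.4)·(3.2) + (-1.6)·(3.2) + (-0.6)·(-0.8) + (-0.6)·(-1.8)) / 4 = 9.6/4 = 2.4
  s[Z,Z] = ((-3.8)·(-3.8) + (3.2)·(3.2) + (3.2)·(3.2) + (-0.8)·(-0.8) + (-1.8)·(-1.8)) / 4 = 38.8/4 = 9.7
  Sample standard deviations s_i = √(s[i,i]):
  s(X) = √(8.7) = 2.9496
  s(Y) = √(3.8) = 1.9494
  s(Z) = √(9.7) = 3.1145

Step 3 — r_{ij} = s_{ij} / (s_i · s_j):
  r[X,X] = 1 (diagonal).
  r[X,Y] = -0.65 / (2.9496 · 1.9494) = -0.65 / 5.7498 = -0.113
  r[X,Z] = -3.45 / (2.9496 · 3.1145) = -3.45 / 9.1864 = -0.3756
  r[Y,Y] = 1 (diagonal).
  r[Y,Z] = 2.4 / (1.9494 · 3.1145) = 2.4 / 6.0712 = 0.3953
  r[Z,Z] = 1 (diagonal).

R is symmetric with unit diagonal. Assembling:

R = [[1, -0.113, -0.3756],
 [-0.113, 1, 0.3953],
 [-0.3756, 0.3953, 1]]


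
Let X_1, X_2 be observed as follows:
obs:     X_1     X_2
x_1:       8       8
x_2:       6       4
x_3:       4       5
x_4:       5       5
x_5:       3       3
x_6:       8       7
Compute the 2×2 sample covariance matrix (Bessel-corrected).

Step 1 — column means:
  mean(X_1) = (8 + 6 + 4 + 5 + 3 + 8) / 6 = 34/6 = 5.6667
  mean(X_2) = (8 + 4 + 5 + 5 + 3 + 7) / 6 = 32/6 = 5.3333

Step 2 — sample covariance S[i,j] = (1/(n-1)) · Σ_k (x_{k,i} - mean_i) · (x_{k,j} - mean_j), with n-1 = 5.
  S[X_1,X_1] = ((2.3333)·(2.3333) + (0.3333)·(0.3333) + (-1.6667)·(-1.6667) + (-0.6667)·(-0.6667) + (-2.6667)·(-2.6667) + (2.3333)·(2.3333)) / 5 = 21.3333/5 = 4.2667
  S[X_1,X_2] = ((2.3333)·(2.6667) + (0.3333)·(-1.3333) + (-1.6667)·(-0.3333) + (-0.6667)·(-0.3333) + (-2.6667)·(-2.3333) + (2.3333)·(1.6667)) / 5 = 16.6667/5 = 3.3333
  S[X_2,X_2] = ((2.6667)·(2.6667) + (-1.3333)·(-1.3333) + (-0.3333)·(-0.3333) + (-0.3333)·(-0.3333) + (-2.3333)·(-2.3333) + (1.6667)·(1.6667)) / 5 = 17.3333/5 = 3.4667

S is symmetric (S[j,i] = S[i,j]). Assembling:

S = [[4.2667, 3.3333],
 [3.3333, 3.4667]]
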